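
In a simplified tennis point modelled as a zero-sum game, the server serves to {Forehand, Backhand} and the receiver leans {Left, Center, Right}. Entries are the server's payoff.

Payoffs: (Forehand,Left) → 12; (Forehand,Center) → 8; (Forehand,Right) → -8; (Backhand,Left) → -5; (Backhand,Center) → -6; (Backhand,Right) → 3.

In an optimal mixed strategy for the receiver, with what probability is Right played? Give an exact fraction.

14/25

Row minima: Forehand → -8, Backhand → -6; maximin = -6.
Column maxima: Left → 12, Center → 8, Right → 3; minimax = 3.
-6 ≠ 3, so there is no saddle point; optimal play is mixed.
Left is strictly dominated by Center (it gives the server strictly more in every row), so the receiver never plays it.
On the remaining 2×2 (Forehand, Backhand vs Center, Right):
Let the server play Forehand with probability p. Expected payoff against Center: 8p + (-6)(1−p) = 14p − 6; against Right: (-8)p + 3(1−p) = −11p + 3.
Setting these equal: 14p − 6 = −11p + 3 ⇒ 25p = 9 ⇒ p = 9/25, and the value is (14)·(9/25) − 6 = -24/25.
For the receiver: with q = P(Center), equating Forehand's and Backhand's payoffs gives 16q − 8 = −9q + 3 ⇒ q = 11/25.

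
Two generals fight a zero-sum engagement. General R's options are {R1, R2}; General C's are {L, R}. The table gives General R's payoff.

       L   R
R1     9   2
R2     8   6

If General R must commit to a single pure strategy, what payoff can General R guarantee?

Row minima: R1 → 2, R2 → 6.
The best of these is 6.

6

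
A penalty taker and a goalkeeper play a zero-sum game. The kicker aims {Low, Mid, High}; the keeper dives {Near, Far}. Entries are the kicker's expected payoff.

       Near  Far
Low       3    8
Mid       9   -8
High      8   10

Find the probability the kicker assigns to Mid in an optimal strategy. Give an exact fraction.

Row minima: Low → 3, Mid → -8, High → 8; maximin = 8.
Column maxima: Near → 9, Far → 10; minimax = 9.
8 ≠ 9, so there is no saddle point; optimal play is mixed.
Low is strictly dominated by High, so the kicker never plays it.
On the remaining 2×2 (Mid, High vs Near, Far):
Let the kicker play Mid with probability p. Expected payoff against Near: 9p + 8(1−p) = p + 8; against Far: (-8)p + 10(1−p) = −18p + 10.
Setting these equal: p + 8 = −18p + 10 ⇒ 19p = 2 ⇒ p = 2/19, and the value is (1)·(2/19) + 8 = 154/19.
For the keeper: with q = P(Near), equating Mid's and High's payoffs gives 17q − 8 = −2q + 10 ⇒ q = 18/19.

2/19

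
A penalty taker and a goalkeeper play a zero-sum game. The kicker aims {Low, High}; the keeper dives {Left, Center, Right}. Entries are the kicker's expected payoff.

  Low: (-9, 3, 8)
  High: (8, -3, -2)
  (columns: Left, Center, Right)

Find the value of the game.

Row minima: Low → -9, High → -3; maximin = -3.
Column maxima: Left → 8, Center → 3, Right → 8; minimax = 3.
-3 ≠ 3, so there is no saddle point; optimal play is mixed.
Right is strictly dominated by Center (it gives the kicker strictly more in every row), so the keeper never plays it.
On the remaining 2×2 (Low, High vs Left, Center):
Let the kicker play Low with probability p. Expected payoff against Left: (-9)p + 8(1−p) = −17p + 8; against Center: 3p + (-3)(1−p) = 6p − 3.
Setting these equal: −17p + 8 = 6p − 3 ⇒ −23p = -11 ⇒ p = 11/23, and the value is (-17)·(11/23) + 8 = -3/23.
For the keeper: with q = P(Left), equating Low's and High's payoffs gives −12q + 3 = 11q − 3 ⇒ q = 6/23.

-3/23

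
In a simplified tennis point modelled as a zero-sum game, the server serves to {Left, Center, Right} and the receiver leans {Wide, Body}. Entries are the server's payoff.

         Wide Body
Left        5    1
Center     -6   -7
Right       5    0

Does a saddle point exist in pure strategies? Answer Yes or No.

Row minima: Left → 1, Center → -7, Right → 0; maximin = 1.
Column maxima: Wide → 5, Body → 1; minimax = 1.
maximin = minimax = 1, so a saddle point exists.

Yes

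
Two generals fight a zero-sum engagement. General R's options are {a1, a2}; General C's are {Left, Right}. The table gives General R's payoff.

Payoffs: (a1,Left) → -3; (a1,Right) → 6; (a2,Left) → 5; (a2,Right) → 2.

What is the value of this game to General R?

3

Row minima: a1 → -3, a2 → 2; maximin = 2.
Column maxima: Left → 5, Right → 6; minimax = 5.
2 ≠ 5, so there is no saddle point; optimal play is mixed.
Let General R play a1 with probability p. Expected payoff against Left: (-3)p + 5(1−p) = −8p + 5; against Right: 6p + 2(1−p) = 4p + 2.
Setting these equal: −8p + 5 = 4p + 2 ⇒ −12p = -3 ⇒ p = 1/4, and the value is (-8)·(1/4) + 5 = 3.
For General C: with q = P(Left), equating a1's and a2's payoffs gives −9q + 6 = 3q + 2 ⇒ q = 1/3.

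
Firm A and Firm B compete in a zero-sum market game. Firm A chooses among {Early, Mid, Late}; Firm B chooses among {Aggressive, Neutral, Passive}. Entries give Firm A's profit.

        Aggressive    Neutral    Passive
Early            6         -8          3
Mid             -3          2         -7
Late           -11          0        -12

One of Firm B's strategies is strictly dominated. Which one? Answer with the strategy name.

Aggressive

Passive holds Firm A's payoff strictly below Aggressive in every row: 3 < 6, -7 < -3, -12 < -11.
So Aggressive is strictly dominated for Firm B.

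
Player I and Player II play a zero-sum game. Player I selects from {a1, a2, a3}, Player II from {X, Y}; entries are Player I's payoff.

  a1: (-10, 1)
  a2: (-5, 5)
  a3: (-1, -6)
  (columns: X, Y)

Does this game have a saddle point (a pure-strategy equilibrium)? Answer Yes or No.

No

Row minima: a1 → -10, a2 → -5, a3 → -6; maximin = -5.
Column maxima: X → -1, Y → 5; minimax = -1.
-5 ≠ -1, so no pure-strategy equilibrium exists.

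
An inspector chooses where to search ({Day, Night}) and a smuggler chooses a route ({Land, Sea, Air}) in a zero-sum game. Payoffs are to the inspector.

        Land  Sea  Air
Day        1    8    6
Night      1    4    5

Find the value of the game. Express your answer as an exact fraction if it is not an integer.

1

Row minima: Day → 1, Night → 1; maximin = 1.
Column maxima: Land → 1, Sea → 8, Air → 6; minimax = 1.
Since maximin = minimax = 1, there is a saddle point and the value is 1.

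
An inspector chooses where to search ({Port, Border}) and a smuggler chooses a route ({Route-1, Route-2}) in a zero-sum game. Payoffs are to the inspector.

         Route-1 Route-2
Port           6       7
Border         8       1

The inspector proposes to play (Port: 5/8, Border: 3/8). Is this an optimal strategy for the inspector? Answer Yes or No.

No

Against Route-1 this mix gives (5/8)·6 + (3/8)·8 = 27/4.
Against Route-2 this mix gives (5/8)·7 + (3/8)·1 = 19/4.
The smuggler will play Route-2, holding the inspector to 19/4. Shifting weight toward the row that does better against Route-2 would raise this floor (the equalizing mix achieves 25/4 against both Route-2 and Route-1), so the proposed strategy is not optimal.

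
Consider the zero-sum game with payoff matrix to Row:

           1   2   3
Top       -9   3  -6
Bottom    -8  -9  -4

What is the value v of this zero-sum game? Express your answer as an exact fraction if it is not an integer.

Row minima: Top → -9, Bottom → -9; maximin = -9.
Column maxima: 1 → -8, 2 → 3, 3 → -4; minimax = -8.
-9 ≠ -8, so there is no saddle point; optimal play is mixed.
3 is strictly dominated by 1 (it gives Row strictly more in every row), so Column never plays it.
On the remaining 2×2 (Top, Bottom vs 1, 2):
Let Row play Top with probability p. Expected payoff against 1: (-9)p + (-8)(1−p) = −p − 8; against 2: 3p + (-9)(1−p) = 12p − 9.
Setting these equal: −p − 8 = 12p − 9 ⇒ −13p = -1 ⇒ p = 1/13, and the value is (-1)·(1/13) − 8 = -105/13.
For Column: with q = P(1), equating Top's and Bottom's payoffs gives −12q + 3 = q − 9 ⇒ q = 12/13.

-105/13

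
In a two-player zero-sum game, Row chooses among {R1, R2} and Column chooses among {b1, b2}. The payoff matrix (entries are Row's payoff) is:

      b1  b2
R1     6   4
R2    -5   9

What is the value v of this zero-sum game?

37/8

Row minima: R1 → 4, R2 → -5; maximin = 4.
Column maxima: b1 → 6, b2 → 9; minimax = 6.
4 ≠ 6, so there is no saddle point; optimal play is mixed.
Let Row play R1 with probability p. Expected payoff against b1: 6p + (-5)(1−p) = 11p − 5; against b2: 4p + 9(1−p) = −5p + 9.
Setting these equal: 11p − 5 = −5p + 9 ⇒ 16p = 14 ⇒ p = 7/8, and the value is (11)·(7/8) − 5 = 37/8.
For Column: with q = P(b1), equating R1's and R2's payoffs gives 2q + 4 = −14q + 9 ⇒ q = 5/16.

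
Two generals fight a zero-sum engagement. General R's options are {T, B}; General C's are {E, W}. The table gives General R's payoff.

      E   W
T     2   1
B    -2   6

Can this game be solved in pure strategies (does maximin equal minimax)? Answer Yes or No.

Row minima: T → 1, B → -2; maximin = 1.
Column maxima: E → 2, W → 6; minimax = 2.
1 ≠ 2, so no pure-strategy equilibrium exists.

No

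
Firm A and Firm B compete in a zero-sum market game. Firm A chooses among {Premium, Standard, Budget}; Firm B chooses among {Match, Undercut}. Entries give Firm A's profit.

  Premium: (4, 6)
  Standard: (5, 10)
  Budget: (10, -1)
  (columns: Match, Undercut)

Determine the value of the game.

105/16

Row minima: Premium → 4, Standard → 5, Budget → -1; maximin = 5.
Column maxima: Match → 10, Undercut → 10; minimax = 10.
5 ≠ 10, so there is no saddle point; optimal play is mixed.
Premium is strictly dominated by Standard, so Firm A never plays it.
On the remaining 2×2 (Standard, Budget vs Match, Undercut):
Let Firm A play Standard with probability p. Expected payoff against Match: 5p + 10(1−p) = −5p + 10; against Undercut: 10p + (-1)(1−p) = 11p − 1.
Setting these equal: −5p + 10 = 11p − 1 ⇒ −16p = -11 ⇒ p = 11/16, and the value is (-5)·(11/16) + 10 = 105/16.
For Firm B: with q = P(Match), equating Standard's and Budget's payoffs gives −5q + 10 = 11q − 1 ⇒ q = 11/16.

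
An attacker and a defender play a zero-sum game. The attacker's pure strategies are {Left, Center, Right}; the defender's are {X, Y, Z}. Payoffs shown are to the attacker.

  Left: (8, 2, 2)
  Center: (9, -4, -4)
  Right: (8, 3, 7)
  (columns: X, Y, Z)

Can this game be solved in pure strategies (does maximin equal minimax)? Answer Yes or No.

Yes

Row minima: Left → 2, Center → -4, Right → 3; maximin = 3.
Column maxima: X → 9, Y → 3, Z → 7; minimax = 3.
maximin = minimax = 3, so a saddle point exists.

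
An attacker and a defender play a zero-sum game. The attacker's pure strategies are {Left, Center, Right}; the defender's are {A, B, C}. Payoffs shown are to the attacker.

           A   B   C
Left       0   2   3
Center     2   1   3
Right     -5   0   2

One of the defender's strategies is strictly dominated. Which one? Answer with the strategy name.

C

A holds the attacker's payoff strictly below C in every row: 0 < 3, 2 < 3, -5 < 2.
So C is strictly dominated for the defender.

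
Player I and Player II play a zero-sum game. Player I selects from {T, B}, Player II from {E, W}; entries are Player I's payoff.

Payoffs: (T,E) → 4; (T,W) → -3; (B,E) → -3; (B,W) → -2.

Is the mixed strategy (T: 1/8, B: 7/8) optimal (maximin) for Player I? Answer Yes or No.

Yes

Against E this mix gives (1/8)·4 + (7/8)·(-3) = -17/8.
Against W this mix gives (1/8)·(-3) + (7/8)·(-2) = -17/8.
All of Player II's active replies (E, W) yield -17/8, and no column does worse for Player I. The mix makes Player II indifferent and guarantees -17/8, so it is optimal.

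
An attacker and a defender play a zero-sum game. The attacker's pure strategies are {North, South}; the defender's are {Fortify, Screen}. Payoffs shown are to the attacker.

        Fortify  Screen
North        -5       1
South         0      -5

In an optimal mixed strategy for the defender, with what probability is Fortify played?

6/11

Row minima: North → -5, South → -5; maximin = -5.
Column maxima: Fortify → 0, Screen → 1; minimax = 0.
-5 ≠ 0, so there is no saddle point; optimal play is mixed.
Let the attacker play North with probability p. Expected payoff against Fortify: (-5)p + 0(1−p) = −5p; against Screen: 1p + (-5)(1−p) = 6p − 5.
Setting these equal: −5p = 6p − 5 ⇒ −11p = -5 ⇒ p = 5/11, and the value is (-5)·(5/11) = -25/11.
For the defender: with q = P(Fortify), equating North's and South's payoffs gives −6q + 1 = 5q − 5 ⇒ q = 6/11.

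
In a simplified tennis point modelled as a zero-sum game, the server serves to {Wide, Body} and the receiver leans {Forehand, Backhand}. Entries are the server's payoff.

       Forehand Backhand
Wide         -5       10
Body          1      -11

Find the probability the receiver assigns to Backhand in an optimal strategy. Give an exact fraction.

Row minima: Wide → -5, Body → -11; maximin = -5.
Column maxima: Forehand → 1, Backhand → 10; minimax = 1.
-5 ≠ 1, so there is no saddle point; optimal play is mixed.
Let the server play Wide with probability p. Expected payoff against Forehand: (-5)p + 1(1−p) = −6p + 1; against Backhand: 10p + (-11)(1−p) = 21p − 11.
Setting these equal: −6p + 1 = 21p − 11 ⇒ −27p = -12 ⇒ p = 4/9, and the value is (-6)·(4/9) + 1 = -5/3.
For the receiver: with q = P(Forehand), equating Wide's and Body's payoffs gives −15q + 10 = 12q − 11 ⇒ q = 7/9.

2/9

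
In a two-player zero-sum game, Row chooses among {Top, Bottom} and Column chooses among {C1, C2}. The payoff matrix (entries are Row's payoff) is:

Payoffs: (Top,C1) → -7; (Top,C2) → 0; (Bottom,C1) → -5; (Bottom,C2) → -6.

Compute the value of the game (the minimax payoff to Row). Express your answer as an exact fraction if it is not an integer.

-21/4

Row minima: Top → -7, Bottom → -6; maximin = -6.
Column maxima: C1 → -5, C2 → 0; minimax = -5.
-6 ≠ -5, so there is no saddle point; optimal play is mixed.
Let Row play Top with probability p. Expected payoff against C1: (-7)p + (-5)(1−p) = −2p − 5; against C2: 0p + (-6)(1−p) = 6p − 6.
Setting these equal: −2p − 5 = 6p − 6 ⇒ −8p = -1 ⇒ p = 1/8, and the value is (-2)·(1/8) − 5 = -21/4.
For Column: with q = P(C1), equating Top's and Bottom's payoffs gives −7q = q − 6 ⇒ q = 3/4.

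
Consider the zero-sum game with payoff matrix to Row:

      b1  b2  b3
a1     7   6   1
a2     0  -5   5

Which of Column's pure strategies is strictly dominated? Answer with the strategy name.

b1

b2 holds Row's payoff strictly below b1 in every row: 6 < 7, -5 < 0.
So b1 is strictly dominated for Column.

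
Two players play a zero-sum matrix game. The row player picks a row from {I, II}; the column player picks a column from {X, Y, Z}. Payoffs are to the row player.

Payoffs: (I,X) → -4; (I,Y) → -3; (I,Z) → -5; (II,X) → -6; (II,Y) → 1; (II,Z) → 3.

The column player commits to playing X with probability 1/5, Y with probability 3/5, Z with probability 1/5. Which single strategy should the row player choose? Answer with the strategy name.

Expected payoff of I: (1/5)·(-4) + (3/5)·(-3) + (1/5)·(-5) = -18/5.
Expected payoff of II: (1/5)·(-6) + (3/5)·1 + (1/5)·3 = 0.
The largest is 0, so the row player's best response is II.

II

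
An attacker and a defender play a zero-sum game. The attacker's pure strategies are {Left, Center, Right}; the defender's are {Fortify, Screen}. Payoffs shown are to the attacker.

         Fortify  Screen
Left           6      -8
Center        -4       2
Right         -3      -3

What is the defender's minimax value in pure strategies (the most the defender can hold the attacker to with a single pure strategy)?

2

Column maxima: Fortify → 6, Screen → 2.
The smallest of these is 2.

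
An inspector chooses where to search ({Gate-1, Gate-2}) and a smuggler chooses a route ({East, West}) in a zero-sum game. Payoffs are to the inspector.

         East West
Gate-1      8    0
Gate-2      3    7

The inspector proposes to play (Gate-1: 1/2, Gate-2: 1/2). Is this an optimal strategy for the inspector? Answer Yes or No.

No

Against East this mix gives (1/2)·8 + (1/2)·3 = 11/2.
Against West this mix gives (1/2)·0 + (1/2)·7 = 7/2.
The smuggler will play West, holding the inspector to 7/2. Shifting weight toward the row that does better against West would raise this floor (the equalizing mix achieves 14/3 against both West and East), so the proposed strategy is not optimal.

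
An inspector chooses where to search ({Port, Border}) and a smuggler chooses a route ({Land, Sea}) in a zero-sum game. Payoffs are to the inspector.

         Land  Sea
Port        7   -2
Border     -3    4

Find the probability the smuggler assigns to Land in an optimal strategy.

3/8

Row minima: Port → -2, Border → -3; maximin = -2.
Column maxima: Land → 7, Sea → 4; minimax = 4.
-2 ≠ 4, so there is no saddle point; optimal play is mixed.
Let the inspector play Port with probability p. Expected payoff against Land: 7p + (-3)(1−p) = 10p − 3; against Sea: (-2)p + 4(1−p) = −6p + 4.
Setting these equal: 10p − 3 = −6p + 4 ⇒ 16p = 7 ⇒ p = 7/16, and the value is (10)·(7/16) − 3 = 11/8.
For the smuggler: with q = P(Land), equating Port's and Border's payoffs gives 9q − 2 = −7q + 4 ⇒ q = 3/8.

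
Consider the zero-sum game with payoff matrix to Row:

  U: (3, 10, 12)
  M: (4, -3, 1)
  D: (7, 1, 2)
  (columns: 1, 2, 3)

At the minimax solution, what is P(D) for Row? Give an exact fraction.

7/13

Row minima: U → 3, M → -3, D → 1; maximin = 3.
Column maxima: 1 → 7, 2 → 10, 3 → 12; minimax = 7.
3 ≠ 7, so there is no saddle point; optimal play is mixed.
M is strictly dominated by D, so Row never plays it.
3 is strictly dominated by 2 (it gives Row strictly more in every row), so Column never plays it.
On the remaining 2×2 (U, D vs 1, 2):
Let Row play U with probability p. Expected payoff against 1: 3p + 7(1−p) = −4p + 7; against 2: 10p + 1(1−p) = 9p + 1.
Setting these equal: −4p + 7 = 9p + 1 ⇒ −13p = -6 ⇒ p = 6/13, and the value is (-4)·(6/13) + 7 = 67/13.
For Column: with q = P(1), equating U's and D's payoffs gives −7q + 10 = 6q + 1 ⇒ q = 9/13.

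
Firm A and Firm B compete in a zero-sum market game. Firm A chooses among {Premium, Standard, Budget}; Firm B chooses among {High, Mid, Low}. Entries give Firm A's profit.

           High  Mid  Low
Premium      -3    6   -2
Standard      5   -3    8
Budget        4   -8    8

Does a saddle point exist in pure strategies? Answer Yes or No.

Row minima: Premium → -3, Standard → -3, Budget → -8; maximin = -3.
Column maxima: High → 5, Mid → 6, Low → 8; minimax = 5.
-3 ≠ 5, so no pure-strategy equilibrium exists.

No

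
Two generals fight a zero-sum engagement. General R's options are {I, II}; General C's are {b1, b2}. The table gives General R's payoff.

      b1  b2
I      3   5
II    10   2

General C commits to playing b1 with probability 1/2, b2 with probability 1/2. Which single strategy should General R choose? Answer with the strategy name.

II

Expected payoff of I: (1/2)·3 + (1/2)·5 = 4.
Expected payoff of II: (1/2)·10 + (1/2)·2 = 6.
The largest is 6, so General R's best response is II.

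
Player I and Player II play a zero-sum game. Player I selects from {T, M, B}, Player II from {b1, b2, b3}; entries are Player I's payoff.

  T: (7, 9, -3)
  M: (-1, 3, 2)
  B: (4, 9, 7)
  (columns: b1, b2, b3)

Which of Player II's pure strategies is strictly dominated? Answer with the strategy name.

b2

b1 holds Player I's payoff strictly below b2 in every row: 7 < 9, -1 < 3, 4 < 9.
So b2 is strictly dominated for Player II.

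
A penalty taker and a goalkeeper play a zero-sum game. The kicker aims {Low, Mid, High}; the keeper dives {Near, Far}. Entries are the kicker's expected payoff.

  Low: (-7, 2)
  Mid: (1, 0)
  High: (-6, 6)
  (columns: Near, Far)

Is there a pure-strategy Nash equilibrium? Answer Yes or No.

No

Row minima: Low → -7, Mid → 0, High → -6; maximin = 0.
Column maxima: Near → 1, Far → 6; minimax = 1.
0 ≠ 1, so no pure-strategy equilibrium exists.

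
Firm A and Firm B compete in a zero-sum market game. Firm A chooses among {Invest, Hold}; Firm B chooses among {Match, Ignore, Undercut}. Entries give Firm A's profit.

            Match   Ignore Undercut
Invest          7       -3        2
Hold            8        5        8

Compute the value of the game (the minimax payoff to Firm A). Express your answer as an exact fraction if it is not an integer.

Row minima: Invest → -3, Hold → 5; maximin = 5.
Column maxima: Match → 8, Ignore → 5, Undercut → 8; minimax = 5.
Since maximin = minimax = 5, there is a saddle point and the value is 5.

5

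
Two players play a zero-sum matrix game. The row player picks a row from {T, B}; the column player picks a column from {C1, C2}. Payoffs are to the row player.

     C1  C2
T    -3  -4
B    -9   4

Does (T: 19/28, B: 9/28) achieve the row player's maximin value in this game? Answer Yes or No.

Against C1 this mix gives (19/28)·(-3) + (9/28)·(-9) = -69/14.
Against C2 this mix gives (19/28)·(-4) + (9/28)·4 = -10/7.
The column player will play C1, holding the row player to -69/14. Shifting weight toward the row that does better against C1 would raise this floor (the equalizing mix achieves -24/7 against both C1 and C2), so the proposed strategy is not optimal.

No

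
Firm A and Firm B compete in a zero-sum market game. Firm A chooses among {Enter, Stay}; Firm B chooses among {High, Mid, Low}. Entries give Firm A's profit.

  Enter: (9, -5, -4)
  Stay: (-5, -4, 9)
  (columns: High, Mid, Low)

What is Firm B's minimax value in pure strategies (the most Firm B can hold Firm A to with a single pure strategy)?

-4

Column maxima: High → 9, Mid → -4, Low → 9.
The smallest of these is -4.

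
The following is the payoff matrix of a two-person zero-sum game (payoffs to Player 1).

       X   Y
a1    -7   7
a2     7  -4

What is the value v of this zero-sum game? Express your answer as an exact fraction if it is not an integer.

Row minima: a1 → -7, a2 → -4; maximin = -4.
Column maxima: X → 7, Y → 7; minimax = 7.
-4 ≠ 7, so there is no saddle point; optimal play is mixed.
Let Player 1 play a1 with probability p. Expected payoff against X: (-7)p + 7(1−p) = −14p + 7; against Y: 7p + (-4)(1−p) = 11p − 4.
Setting these equal: −14p + 7 = 11p − 4 ⇒ −25p = -11 ⇒ p = 11/25, and the value is (-14)·(11/25) + 7 = 21/25.
For Player 2: with q = P(X), equating a1's and a2's payoffs gives −14q + 7 = 11q − 4 ⇒ q = 11/25.

21/25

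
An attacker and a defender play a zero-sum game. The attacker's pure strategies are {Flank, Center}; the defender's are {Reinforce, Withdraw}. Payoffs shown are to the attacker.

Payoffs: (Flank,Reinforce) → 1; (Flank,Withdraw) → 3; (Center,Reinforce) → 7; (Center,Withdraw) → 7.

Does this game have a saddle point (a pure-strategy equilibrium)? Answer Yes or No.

Row minima: Flank → 1, Center → 7; maximin = 7.
Column maxima: Reinforce → 7, Withdraw → 7; minimax = 7.
maximin = minimax = 7, so a saddle point exists.

Yes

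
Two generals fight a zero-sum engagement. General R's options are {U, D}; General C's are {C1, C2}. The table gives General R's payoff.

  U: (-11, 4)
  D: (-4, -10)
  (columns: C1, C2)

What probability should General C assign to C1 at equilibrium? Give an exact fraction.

2/3

Row minima: U → -11, D → -10; maximin = -10.
Column maxima: C1 → -4, C2 → 4; minimax = -4.
-10 ≠ -4, so there is no saddle point; optimal play is mixed.
Let General R play U with probability p. Expected payoff against C1: (-11)p + (-4)(1−p) = −7p − 4; against C2: 4p + (-10)(1−p) = 14p − 10.
Setting these equal: −7p − 4 = 14p − 10 ⇒ −21p = -6 ⇒ p = 2/7, and the value is (-7)·(2/7) − 4 = -6.
For General C: with q = P(C1), equating U's and D's payoffs gives −15q + 4 = 6q − 10 ⇒ q = 2/3.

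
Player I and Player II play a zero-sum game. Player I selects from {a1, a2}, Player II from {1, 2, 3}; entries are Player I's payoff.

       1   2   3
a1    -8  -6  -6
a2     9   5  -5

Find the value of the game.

Row minima: a1 → -8, a2 → -5; maximin = -5.
Column maxima: 1 → 9, 2 → 5, 3 → -5; minimax = -5.
Since maximin = minimax = -5, there is a saddle point and the value is -5.

-5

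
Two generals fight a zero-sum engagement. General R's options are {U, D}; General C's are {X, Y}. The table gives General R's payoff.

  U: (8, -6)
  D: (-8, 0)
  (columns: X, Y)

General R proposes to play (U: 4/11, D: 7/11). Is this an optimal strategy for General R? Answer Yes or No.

Yes

Against X this mix gives (4/11)·8 + (7/11)·(-8) = -24/11.
Against Y this mix gives (4/11)·(-6) + (7/11)·0 = -24/11.
All of General C's active replies (X, Y) yield -24/11, and no column does worse for General R. The mix makes General C indifferent and guarantees -24/11, so it is optimal.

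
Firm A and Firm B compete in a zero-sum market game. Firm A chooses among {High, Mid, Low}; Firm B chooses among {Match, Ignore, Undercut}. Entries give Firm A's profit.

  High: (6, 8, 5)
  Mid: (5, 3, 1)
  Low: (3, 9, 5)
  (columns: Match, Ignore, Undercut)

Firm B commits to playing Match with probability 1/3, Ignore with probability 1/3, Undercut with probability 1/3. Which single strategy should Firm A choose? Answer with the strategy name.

Expected payoff of High: (1/3)·6 + (1/3)·8 + (1/3)·5 = 19/3.
Expected payoff of Mid: (1/3)·5 + (1/3)·3 + (1/3)·1 = 3.
Expected payoff of Low: (1/3)·3 + (1/3)·9 + (1/3)·5 = 17/3.
The largest is 19/3, so Firm A's best response is High.

High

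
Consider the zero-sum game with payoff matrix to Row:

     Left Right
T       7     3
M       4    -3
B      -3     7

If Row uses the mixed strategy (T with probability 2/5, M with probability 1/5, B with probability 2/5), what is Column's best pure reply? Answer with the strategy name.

Left

If Column plays Left, Row's expected payoff is (2/5)·7 + (1/5)·4 + (2/5)·(-3) = 12/5.
If Column plays Right, Row's expected payoff is (2/5)·3 + (1/5)·(-3) + (2/5)·7 = 17/5.
Column minimizes Row's payoff; the smallest is 12/5, so the best response is Left.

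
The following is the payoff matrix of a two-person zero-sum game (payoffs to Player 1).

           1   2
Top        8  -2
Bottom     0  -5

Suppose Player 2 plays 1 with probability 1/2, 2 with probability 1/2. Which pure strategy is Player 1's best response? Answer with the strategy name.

Expected payoff of Top: (1/2)·8 + (1/2)·(-2) = 3.
Expected payoff of Bottom: (1/2)·0 + (1/2)·(-5) = -5/2.
The largest is 3, so Player 1's best response is Top.

Top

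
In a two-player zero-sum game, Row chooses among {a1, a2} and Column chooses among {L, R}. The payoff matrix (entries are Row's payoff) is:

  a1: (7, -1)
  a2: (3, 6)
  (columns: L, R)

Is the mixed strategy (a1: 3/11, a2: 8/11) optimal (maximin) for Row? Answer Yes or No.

Yes

Against L this mix gives (3/11)·7 + (8/11)·3 = 45/11.
Against R this mix gives (3/11)·(-1) + (8/11)·6 = 45/11.
All of Column's active replies (L, R) yield 45/11, and no column does worse for Row. The mix makes Column indifferent and guarantees 45/11, so it is optimal.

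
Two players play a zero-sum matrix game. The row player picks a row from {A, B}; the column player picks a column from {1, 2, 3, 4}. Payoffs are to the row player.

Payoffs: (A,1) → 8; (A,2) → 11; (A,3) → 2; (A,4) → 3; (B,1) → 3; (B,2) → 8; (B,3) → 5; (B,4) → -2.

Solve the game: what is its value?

Row minima: A → 2, B → -2; maximin = 2.
Column maxima: 1 → 8, 2 → 11, 3 → 5, 4 → 3; minimax = 3.
2 ≠ 3, so there is no saddle point; optimal play is mixed.
1 is strictly dominated by 4 (it gives the row player strictly more in every row), so the column player never plays it.
2 is strictly dominated by 3 (it gives the row player strictly more in every row), so the column player never plays it.
On the remaining 2×2 (A, B vs 3, 4):
Let the row player play A with probability p. Expected payoff against 3: 2p + 5(1−p) = −3p + 5; against 4: 3p + (-2)(1−p) = 5p − 2.
Setting these equal: −3p + 5 = 5p − 2 ⇒ −8p = -7 ⇒ p = 7/8, and the value is (-3)·(7/8) + 5 = 19/8.
For the column player: with q = P(3), equating A's and B's payoffs gives −q + 3 = 7q − 2 ⇒ q = 5/8.

19/8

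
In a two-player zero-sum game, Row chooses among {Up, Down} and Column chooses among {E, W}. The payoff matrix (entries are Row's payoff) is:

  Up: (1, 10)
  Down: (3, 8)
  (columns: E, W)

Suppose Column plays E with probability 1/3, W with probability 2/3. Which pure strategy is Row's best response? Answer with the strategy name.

Up

Expected payoff of Up: (1/3)·1 + (2/3)·10 = 7.
Expected payoff of Down: (1/3)·3 + (2/3)·8 = 19/3.
The largest is 7, so Row's best response is Up.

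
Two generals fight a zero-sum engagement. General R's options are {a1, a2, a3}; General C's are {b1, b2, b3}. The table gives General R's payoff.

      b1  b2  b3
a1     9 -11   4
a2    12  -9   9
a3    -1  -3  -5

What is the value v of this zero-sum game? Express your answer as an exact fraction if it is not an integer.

Row minima: a1 → -11, a2 → -9, a3 → -5; maximin = -5.
Column maxima: b1 → 12, b2 → -3, b3 → 9; minimax = -3.
-5 ≠ -3, so there is no saddle point; optimal play is mixed.
a1 is strictly dominated by a2, so General R never plays it.
b1 is strictly dominated by b2 (it gives General R strictly more in every row), so General C never plays it.
On the remaining 2×2 (a2, a3 vs b2, b3):
Let General R play a2 with probability p. Expected payoff against b2: (-9)p + (-3)(1−p) = −6p − 3; against b3: 9p + (-5)(1−p) = 14p − 5.
Setting these equal: −6p − 3 = 14p − 5 ⇒ −20p = -2 ⇒ p = 1/10, and the value is (-6)·(1/10) − 3 = -18/5.
For General C: with q = P(b2), equating a2's and a3's payoffs gives −18q + 9 = 2q − 5 ⇒ q = 7/10.

-18/5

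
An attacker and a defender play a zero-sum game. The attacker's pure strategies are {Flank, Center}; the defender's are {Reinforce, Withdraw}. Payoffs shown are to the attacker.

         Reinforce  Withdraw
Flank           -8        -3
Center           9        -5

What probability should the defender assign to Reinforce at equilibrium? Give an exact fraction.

2/19

Row minima: Flank → -8, Center → -5; maximin = -5.
Column maxima: Reinforce → 9, Withdraw → -3; minimax = -3.
-5 ≠ -3, so there is no saddle point; optimal play is mixed.
Let the attacker play Flank with probability p. Expected payoff against Reinforce: (-8)p + 9(1−p) = −17p + 9; against Withdraw: (-3)p + (-5)(1−p) = 2p − 5.
Setting these equal: −17p + 9 = 2p − 5 ⇒ −19p = -14 ⇒ p = 14/19, and the value is (-17)·(14/19) + 9 = -67/19.
For the defender: with q = P(Reinforce), equating Flank's and Center's payoffs gives −5q − 3 = 14q − 5 ⇒ q = 2/19.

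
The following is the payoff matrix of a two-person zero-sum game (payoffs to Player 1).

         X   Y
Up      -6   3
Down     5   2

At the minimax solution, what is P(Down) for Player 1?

3/4

Row minima: Up → -6, Down → 2; maximin = 2.
Column maxima: X → 5, Y → 3; minimax = 3.
2 ≠ 3, so there is no saddle point; optimal play is mixed.
Let Player 1 play Up with probability p. Expected payoff against X: (-6)p + 5(1−p) = −11p + 5; against Y: 3p + 2(1−p) = p + 2.
Setting these equal: −11p + 5 = p + 2 ⇒ −12p = -3 ⇒ p = 1/4, and the value is (-11)·(1/4) + 5 = 9/4.
For Player 2: with q = P(X), equating Up's and Down's payoffs gives −9q + 3 = 3q + 2 ⇒ q = 1/12.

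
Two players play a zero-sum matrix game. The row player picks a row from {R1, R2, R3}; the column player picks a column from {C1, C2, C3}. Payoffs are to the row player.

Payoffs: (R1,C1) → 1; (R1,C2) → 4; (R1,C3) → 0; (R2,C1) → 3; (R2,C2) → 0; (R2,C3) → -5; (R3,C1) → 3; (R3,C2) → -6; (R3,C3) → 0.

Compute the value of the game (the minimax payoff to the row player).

Row minima: R1 → 0, R2 → -5, R3 → -6; maximin = 0.
Column maxima: C1 → 3, C2 → 4, C3 → 0; minimax = 0.
Since maximin = minimax = 0, there is a saddle point and the value is 0.

0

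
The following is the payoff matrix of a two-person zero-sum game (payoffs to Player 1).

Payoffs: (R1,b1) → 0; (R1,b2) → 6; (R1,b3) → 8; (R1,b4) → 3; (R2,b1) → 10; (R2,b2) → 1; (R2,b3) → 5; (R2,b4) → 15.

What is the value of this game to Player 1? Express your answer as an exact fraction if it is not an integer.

Row minima: R1 → 0, R2 → 1; maximin = 1.
Column maxima: b1 → 10, b2 → 6, b3 → 8, b4 → 15; minimax = 6.
1 ≠ 6, so there is no saddle point; optimal play is mixed.
b3 is strictly dominated by b2 (it gives Player 1 strictly more in every row), so Player 2 never plays it.
b4 is strictly dominated by b1 (it gives Player 1 strictly more in every row), so Player 2 never plays it.
On the remaining 2×2 (R1, R2 vs b1, b2):
Let Player 1 play R1 with probability p. Expected payoff against b1: 0p + 10(1−p) = −10p + 10; against b2: 6p + 1(1−p) = 5p + 1.
Setting these equal: −10p + 10 = 5p + 1 ⇒ −15p = -9 ⇒ p = 3/5, and the value is (-10)·(3/5) + 10 = 4.
For Player 2: with q = P(b1), equating R1's and R2's payoffs gives −6q + 6 = 9q + 1 ⇒ q = 1/3.

4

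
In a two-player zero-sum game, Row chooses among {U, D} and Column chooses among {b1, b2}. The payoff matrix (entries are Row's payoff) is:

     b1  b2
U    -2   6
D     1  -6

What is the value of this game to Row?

-2/5

Row minima: U → -2, D → -6; maximin = -2.
Column maxima: b1 → 1, b2 → 6; minimax = 1.
-2 ≠ 1, so there is no saddle point; optimal play is mixed.
Let Row play U with probability p. Expected payoff against b1: (-2)p + 1(1−p) = −3p + 1; against b2: 6p + (-6)(1−p) = 12p − 6.
Setting these equal: −3p + 1 = 12p − 6 ⇒ −15p = -7 ⇒ p = 7/15, and the value is (-3)·(7/15) + 1 = -2/5.
For Column: with q = P(b1), equating U's and D's payoffs gives −8q + 6 = 7q − 6 ⇒ q = 4/5.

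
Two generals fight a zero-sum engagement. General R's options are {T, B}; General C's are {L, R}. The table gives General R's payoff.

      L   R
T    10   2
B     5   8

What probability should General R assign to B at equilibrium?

8/11

Row minima: T → 2, B → 5; maximin = 5.
Column maxima: L → 10, R → 8; minimax = 8.
5 ≠ 8, so there is no saddle point; optimal play is mixed.
Let General R play T with probability p. Expected payoff against L: 10p + 5(1−p) = 5p + 5; against R: 2p + 8(1−p) = −6p + 8.
Setting these equal: 5p + 5 = −6p + 8 ⇒ 11p = 3 ⇒ p = 3/11, and the value is (5)·(3/11) + 5 = 70/11.
For General C: with q = P(L), equating T's and B's payoffs gives 8q + 2 = −3q + 8 ⇒ q = 6/11.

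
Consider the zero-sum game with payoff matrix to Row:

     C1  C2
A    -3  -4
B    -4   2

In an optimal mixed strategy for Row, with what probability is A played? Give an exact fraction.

Row minima: A → -4, B → -4; maximin = -4.
Column maxima: C1 → -3, C2 → 2; minimax = -3.
-4 ≠ -3, so there is no saddle point; optimal play is mixed.
Let Row play A with probability p. Expected payoff against C1: (-3)p + (-4)(1−p) = p − 4; against C2: (-4)p + 2(1−p) = −6p + 2.
Setting these equal: p − 4 = −6p + 2 ⇒ 7p = 6 ⇒ p = 6/7, and the value is (1)·(6/7) − 4 = -22/7.
For Column: with q = P(C1), equating A's and B's payoffs gives q − 4 = −6q + 2 ⇒ q = 6/7.

6/7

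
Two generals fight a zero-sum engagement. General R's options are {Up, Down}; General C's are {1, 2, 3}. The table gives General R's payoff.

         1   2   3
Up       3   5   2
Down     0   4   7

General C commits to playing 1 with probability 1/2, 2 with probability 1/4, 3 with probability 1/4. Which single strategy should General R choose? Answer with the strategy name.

Expected payoff of Up: (1/2)·3 + (1/4)·5 + (1/4)·2 = 13/4.
Expected payoff of Down: (1/2)·0 + (1/4)·4 + (1/4)·7 = 11/4.
The largest is 13/4, so General R's best response is Up.

Up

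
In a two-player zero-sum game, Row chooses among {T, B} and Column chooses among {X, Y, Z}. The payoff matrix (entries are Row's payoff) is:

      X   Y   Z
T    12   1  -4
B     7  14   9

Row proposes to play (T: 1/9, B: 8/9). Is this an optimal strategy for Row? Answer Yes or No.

Yes

Against X this mix gives (1/9)·12 + (8/9)·7 = 68/9.
Against Y this mix gives (1/9)·1 + (8/9)·14 = 113/9.
Against Z this mix gives (1/9)·(-4) + (8/9)·9 = 68/9.
All of Column's active replies (X, Z) yield 68/9, and no column does worse for Row. The mix makes Column indifferent and guarantees 68/9, so it is optimal.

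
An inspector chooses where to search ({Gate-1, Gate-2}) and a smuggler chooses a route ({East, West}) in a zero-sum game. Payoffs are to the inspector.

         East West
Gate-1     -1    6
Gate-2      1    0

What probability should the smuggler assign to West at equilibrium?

1/4

Row minima: Gate-1 → -1, Gate-2 → 0; maximin = 0.
Column maxima: East → 1, West → 6; minimax = 1.
0 ≠ 1, so there is no saddle point; optimal play is mixed.
Let the inspector play Gate-1 with probability p. Expected payoff against East: (-1)p + 1(1−p) = −2p + 1; against West: 6p + 0(1−p) = 6p.
Setting these equal: −2p + 1 = 6p ⇒ −8p = -1 ⇒ p = 1/8, and the value is (-2)·(1/8) + 1 = 3/4.
For the smuggler: with q = P(East), equating Gate-1's and Gate-2's payoffs gives −7q + 6 = q ⇒ q = 3/4.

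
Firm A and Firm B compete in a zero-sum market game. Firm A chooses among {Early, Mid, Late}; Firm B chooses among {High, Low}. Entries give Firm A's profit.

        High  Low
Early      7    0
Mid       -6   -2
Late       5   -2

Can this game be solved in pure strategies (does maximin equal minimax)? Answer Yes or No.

Yes

Row minima: Early → 0, Mid → -6, Late → -2; maximin = 0.
Column maxima: High → 7, Low → 0; minimax = 0.
maximin = minimax = 0, so a saddle point exists.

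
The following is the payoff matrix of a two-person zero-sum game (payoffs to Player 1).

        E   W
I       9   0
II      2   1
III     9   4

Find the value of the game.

Row minima: I → 0, II → 1, III → 4; maximin = 4.
Column maxima: E → 9, W → 4; minimax = 4.
Since maximin = minimax = 4, there is a saddle point and the value is 4.

4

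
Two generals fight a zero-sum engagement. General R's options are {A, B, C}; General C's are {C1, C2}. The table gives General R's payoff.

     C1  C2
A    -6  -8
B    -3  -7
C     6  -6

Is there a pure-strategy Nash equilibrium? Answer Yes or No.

Row minima: A → -8, B → -7, C → -6; maximin = -6.
Column maxima: C1 → 6, C2 → -6; minimax = -6.
maximin = minimax = -6, so a saddle point exists.

Yes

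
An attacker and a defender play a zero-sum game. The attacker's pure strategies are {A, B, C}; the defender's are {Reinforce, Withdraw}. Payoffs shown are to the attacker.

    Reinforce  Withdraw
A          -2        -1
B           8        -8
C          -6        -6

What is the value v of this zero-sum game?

-24/17

Row minima: A → -2, B → -8, C → -6; maximin = -2.
Column maxima: Reinforce → 8, Withdraw → -1; minimax = -1.
-2 ≠ -1, so there is no saddle point; optimal play is mixed.
C is strictly dominated by A, so the attacker never plays it.
On the remaining 2×2 (A, B vs Reinforce, Withdraw):
Let the attacker play A with probability p. Expected payoff against Reinforce: (-2)p + 8(1−p) = −10p + 8; against Withdraw: (-1)p + (-8)(1−p) = 7p − 8.
Setting these equal: −10p + 8 = 7p − 8 ⇒ −17p = -16 ⇒ p = 16/17, and the value is (-10)·(16/17) + 8 = -24/17.
For the defender: with q = P(Reinforce), equating A's and B's payoffs gives −q − 1 = 16q − 8 ⇒ q = 7/17.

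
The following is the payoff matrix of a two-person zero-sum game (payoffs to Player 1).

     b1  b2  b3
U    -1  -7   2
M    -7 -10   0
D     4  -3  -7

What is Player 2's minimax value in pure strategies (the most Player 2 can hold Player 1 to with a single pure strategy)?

Column maxima: b1 → 4, b2 → -3, b3 → 2.
The smallest of these is -3.

-3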